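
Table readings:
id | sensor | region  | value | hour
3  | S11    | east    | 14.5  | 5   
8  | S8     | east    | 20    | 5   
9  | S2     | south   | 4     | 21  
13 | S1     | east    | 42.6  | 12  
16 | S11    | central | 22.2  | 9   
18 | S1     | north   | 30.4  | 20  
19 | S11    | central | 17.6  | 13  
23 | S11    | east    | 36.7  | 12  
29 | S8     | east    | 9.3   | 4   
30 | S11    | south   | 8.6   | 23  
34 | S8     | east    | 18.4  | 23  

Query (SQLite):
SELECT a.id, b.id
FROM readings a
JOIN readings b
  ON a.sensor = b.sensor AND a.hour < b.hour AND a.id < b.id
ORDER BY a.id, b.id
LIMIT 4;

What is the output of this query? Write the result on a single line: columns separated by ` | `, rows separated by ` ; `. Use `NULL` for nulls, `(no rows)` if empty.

3 | 16 ; 3 | 19 ; 3 | 23 ; 3 | 30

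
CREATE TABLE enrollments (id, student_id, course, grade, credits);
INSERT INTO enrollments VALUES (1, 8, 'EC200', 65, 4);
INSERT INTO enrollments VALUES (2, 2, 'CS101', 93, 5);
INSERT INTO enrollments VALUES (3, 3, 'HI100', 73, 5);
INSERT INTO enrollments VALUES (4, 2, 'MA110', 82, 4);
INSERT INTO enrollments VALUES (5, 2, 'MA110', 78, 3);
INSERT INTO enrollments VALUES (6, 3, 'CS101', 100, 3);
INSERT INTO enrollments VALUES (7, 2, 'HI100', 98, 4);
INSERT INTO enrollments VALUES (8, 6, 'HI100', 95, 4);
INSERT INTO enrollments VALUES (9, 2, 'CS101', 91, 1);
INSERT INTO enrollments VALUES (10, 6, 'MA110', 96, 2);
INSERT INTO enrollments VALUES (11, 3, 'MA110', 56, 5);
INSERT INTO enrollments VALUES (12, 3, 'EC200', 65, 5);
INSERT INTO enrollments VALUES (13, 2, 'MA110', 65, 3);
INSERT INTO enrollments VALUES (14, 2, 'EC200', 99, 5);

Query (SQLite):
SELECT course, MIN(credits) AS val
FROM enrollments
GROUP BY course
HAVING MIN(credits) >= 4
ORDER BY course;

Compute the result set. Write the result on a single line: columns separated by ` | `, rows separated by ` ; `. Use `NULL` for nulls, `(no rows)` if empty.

EC200 | 4 ; HI100 | 4

Partition enrollments by course; compute MIN(credits) within each group.
HAVING: keep groups where MIN(credits) >= 4.
  CS101: ids {2, 6, 9} → MIN(credits)=1
  EC200: ids {1, 12, 14} → MIN(credits)=4
  HI100: ids {3, 7, 8} → MIN(credits)=4
  MA110: ids {4, 5, 10, 11, 13} → MIN(credits)=2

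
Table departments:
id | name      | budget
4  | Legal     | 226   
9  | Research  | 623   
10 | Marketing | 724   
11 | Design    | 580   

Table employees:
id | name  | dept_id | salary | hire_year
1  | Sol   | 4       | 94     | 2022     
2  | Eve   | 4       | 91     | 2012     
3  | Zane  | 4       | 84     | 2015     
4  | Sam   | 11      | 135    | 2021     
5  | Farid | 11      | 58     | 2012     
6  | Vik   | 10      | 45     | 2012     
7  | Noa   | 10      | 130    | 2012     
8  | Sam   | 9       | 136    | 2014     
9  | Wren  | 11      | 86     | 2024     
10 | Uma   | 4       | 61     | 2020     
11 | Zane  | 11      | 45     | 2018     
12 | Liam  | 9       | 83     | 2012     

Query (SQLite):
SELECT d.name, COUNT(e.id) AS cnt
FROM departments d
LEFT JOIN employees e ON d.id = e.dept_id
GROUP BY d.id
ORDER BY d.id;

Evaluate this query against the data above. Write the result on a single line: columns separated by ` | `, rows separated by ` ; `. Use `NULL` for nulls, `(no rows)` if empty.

Legal | 4 ; Research | 2 ; Marketing | 2 ; Design | 4

LEFT JOIN keeps every departments row; unmatched ones get NULL for employees columns.
Group by departments.id and compute COUNT(e.id). COUNT(col) of an all-NULL group is 0.
  4: ids {1, 2, 3, 10} → COUNT(e.id)=4
  9: ids {8, 12} → COUNT(e.id)=2
  10: ids {6, 7} → COUNT(e.id)=2
  11: ids {4, 5, 9, 11} → COUNT(e.id)=4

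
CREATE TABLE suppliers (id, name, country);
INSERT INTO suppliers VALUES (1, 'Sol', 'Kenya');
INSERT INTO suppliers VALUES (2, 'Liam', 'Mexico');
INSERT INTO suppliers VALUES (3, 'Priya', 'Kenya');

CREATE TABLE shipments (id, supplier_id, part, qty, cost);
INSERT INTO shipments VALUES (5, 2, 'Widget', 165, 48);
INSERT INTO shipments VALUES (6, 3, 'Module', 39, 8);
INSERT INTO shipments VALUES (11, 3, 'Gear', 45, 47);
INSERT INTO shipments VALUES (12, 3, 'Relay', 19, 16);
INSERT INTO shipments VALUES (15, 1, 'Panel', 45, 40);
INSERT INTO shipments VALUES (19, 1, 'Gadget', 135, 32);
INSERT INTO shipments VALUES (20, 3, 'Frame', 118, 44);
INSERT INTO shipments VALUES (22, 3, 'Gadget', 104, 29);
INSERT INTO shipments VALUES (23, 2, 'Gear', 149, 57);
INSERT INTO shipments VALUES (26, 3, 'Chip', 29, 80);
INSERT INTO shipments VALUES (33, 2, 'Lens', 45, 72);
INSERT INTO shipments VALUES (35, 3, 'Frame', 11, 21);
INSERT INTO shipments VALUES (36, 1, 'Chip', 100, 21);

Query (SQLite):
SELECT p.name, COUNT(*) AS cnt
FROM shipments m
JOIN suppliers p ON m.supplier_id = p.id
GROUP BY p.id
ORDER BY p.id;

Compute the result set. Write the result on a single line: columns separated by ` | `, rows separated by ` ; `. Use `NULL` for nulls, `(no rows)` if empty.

Sol | 3 ; Liam | 3 ; Priya | 7

Join each shipments row to its suppliers via supplier_id.
Group joined rows by suppliers.id; compute COUNT(*) per group.
  1: ids {15, 19, 36} → COUNT(*)=3
  2: ids {5, 23, 33} → COUNT(*)=3
  3: ids {6, 11, 12, 20, 22, 26, 35} → COUNT(*)=7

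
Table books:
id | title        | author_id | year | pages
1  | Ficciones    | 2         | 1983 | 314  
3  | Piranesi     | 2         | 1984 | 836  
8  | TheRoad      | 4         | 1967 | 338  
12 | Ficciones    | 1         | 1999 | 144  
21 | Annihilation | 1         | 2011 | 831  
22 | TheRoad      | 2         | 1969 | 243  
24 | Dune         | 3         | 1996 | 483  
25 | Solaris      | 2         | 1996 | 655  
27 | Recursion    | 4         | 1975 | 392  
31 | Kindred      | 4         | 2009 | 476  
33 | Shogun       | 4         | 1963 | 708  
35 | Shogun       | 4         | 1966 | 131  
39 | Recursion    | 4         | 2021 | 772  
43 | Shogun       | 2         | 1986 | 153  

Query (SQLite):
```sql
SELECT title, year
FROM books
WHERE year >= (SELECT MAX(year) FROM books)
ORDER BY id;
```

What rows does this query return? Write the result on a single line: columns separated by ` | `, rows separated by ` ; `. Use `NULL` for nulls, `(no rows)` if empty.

Scalar subquery: MAX(year) over all books rows = 2021.
Keep rows where year >= that value.

Recursion | 2021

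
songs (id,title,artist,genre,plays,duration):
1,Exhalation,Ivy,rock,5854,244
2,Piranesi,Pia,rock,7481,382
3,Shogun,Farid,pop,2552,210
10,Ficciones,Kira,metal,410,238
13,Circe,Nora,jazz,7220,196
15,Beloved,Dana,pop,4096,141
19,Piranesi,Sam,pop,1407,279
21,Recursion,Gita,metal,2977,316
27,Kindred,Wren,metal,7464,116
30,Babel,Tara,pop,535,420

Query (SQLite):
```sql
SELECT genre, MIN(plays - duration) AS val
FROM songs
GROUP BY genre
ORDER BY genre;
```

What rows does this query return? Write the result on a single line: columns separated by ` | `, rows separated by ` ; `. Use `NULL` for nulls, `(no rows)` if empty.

jazz | 7024 ; metal | 172 ; pop | 115 ; rock | 5610

For each row compute plays - duration.
Group by genre; take MIN of the expression per group.
  jazz: ids {13} → MIN(plays - duration)=7024
  metal: ids {10, 21, 27} → MIN(plays - duration)=172
  pop: ids {3, 15, 19, 30} → MIN(plays - duration)=115
  rock: ids {1, 2} → MIN(plays - duration)=5610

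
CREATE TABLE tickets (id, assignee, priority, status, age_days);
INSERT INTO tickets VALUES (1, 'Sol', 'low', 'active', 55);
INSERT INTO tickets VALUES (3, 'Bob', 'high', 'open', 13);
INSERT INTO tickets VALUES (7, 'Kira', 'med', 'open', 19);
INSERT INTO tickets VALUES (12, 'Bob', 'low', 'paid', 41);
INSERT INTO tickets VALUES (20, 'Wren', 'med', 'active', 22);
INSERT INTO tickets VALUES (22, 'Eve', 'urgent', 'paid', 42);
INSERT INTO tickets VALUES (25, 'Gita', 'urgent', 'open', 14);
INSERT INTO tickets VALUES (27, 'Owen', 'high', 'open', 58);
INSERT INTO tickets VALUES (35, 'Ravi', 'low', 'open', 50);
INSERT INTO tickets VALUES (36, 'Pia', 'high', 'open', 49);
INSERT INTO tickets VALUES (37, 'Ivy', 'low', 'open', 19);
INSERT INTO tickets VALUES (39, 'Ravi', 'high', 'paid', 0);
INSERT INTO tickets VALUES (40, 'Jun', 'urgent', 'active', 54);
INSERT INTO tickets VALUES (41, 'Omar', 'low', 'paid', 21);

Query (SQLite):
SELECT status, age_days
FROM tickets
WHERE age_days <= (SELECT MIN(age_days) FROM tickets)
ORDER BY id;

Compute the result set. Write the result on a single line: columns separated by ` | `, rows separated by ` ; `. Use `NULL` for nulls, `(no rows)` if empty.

paid | 0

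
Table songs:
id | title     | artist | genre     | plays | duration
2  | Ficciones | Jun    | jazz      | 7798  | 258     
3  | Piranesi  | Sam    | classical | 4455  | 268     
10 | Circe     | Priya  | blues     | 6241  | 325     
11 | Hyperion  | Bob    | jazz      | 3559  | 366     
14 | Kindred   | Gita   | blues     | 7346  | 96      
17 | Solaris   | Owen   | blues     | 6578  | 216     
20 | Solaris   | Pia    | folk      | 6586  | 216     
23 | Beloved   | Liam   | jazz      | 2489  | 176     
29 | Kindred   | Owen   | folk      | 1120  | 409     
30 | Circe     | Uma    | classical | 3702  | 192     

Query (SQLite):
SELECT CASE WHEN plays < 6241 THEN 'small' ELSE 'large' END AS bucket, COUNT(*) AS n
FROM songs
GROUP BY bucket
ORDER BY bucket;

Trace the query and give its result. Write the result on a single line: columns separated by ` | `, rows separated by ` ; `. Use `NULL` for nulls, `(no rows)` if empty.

Bucket rows by plays < 6241 → 'small' else 'large'; count each bucket.

large | 5 ; small | 5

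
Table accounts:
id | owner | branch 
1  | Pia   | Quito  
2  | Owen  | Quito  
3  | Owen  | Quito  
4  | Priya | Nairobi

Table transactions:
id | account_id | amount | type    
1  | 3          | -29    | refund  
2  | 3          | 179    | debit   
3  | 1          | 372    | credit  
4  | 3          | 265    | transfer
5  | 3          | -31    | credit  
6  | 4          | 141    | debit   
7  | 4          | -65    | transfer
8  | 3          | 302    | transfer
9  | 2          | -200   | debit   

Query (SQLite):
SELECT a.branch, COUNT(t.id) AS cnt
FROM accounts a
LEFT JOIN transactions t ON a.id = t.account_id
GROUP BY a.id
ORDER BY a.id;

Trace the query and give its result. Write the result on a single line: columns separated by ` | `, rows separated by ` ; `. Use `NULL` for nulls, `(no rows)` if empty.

LEFT JOIN keeps every accounts row; unmatched ones get NULL for transactions columns.
Group by accounts.id and compute COUNT(t.id). COUNT(col) of an all-NULL group is 0.
  1: ids {3} → COUNT(t.id)=1
  2: ids {9} → COUNT(t.id)=1
  3: ids {1, 2, 4, 5, 8} → COUNT(t.id)=5
  4: ids {6, 7} → COUNT(t.id)=2

Quito | 1 ; Quito | 1 ; Quito | 5 ; Nairobi | 2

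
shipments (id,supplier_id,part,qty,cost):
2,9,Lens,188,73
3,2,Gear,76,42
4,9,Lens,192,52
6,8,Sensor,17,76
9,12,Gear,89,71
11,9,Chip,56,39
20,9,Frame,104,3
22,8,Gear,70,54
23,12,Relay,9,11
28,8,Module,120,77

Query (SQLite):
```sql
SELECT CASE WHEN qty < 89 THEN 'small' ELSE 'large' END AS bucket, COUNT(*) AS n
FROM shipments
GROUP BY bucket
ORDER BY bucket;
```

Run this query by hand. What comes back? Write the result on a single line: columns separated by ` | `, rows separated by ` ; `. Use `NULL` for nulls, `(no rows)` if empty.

Bucket rows by qty < 89 → 'small' else 'large'; count each bucket.

large | 5 ; small | 5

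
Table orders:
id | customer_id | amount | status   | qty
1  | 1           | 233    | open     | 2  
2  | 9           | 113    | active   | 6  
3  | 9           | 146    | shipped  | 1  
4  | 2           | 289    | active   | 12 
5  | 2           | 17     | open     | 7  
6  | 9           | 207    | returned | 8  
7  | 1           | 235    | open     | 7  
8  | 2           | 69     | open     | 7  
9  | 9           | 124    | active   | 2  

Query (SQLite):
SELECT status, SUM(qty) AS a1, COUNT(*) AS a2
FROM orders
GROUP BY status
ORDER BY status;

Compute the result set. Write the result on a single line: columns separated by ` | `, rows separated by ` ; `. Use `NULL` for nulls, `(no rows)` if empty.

Group orders by status.
Per group compute: SUM(qty), COUNT(*).
  active: ids {2, 4, 9} → SUM(qty)=20, COUNT(*)=3
  open: ids {1, 5, 7, 8} → SUM(qty)=23, COUNT(*)=4
  returned: ids {6} → SUM(qty)=8, COUNT(*)=1
  shipped: ids {3} → SUM(qty)=1, COUNT(*)=1

active | 20 | 3 ; open | 23 | 4 ; returned | 8 | 1 ; shipped | 1 | 1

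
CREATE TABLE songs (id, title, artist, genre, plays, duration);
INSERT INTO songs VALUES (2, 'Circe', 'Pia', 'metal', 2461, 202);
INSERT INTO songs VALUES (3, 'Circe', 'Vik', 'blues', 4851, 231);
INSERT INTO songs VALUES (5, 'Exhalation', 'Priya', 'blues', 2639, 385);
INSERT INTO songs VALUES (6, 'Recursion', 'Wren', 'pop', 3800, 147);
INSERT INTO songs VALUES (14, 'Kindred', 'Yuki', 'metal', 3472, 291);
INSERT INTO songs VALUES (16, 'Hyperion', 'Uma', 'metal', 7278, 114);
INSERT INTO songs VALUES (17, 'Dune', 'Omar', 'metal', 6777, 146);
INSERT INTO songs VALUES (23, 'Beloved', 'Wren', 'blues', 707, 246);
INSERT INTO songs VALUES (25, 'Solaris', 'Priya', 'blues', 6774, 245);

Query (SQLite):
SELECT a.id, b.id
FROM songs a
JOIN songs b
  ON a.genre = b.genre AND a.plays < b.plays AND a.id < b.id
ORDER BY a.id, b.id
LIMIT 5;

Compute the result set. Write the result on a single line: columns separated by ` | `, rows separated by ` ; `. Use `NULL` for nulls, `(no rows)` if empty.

2 | 14 ; 2 | 16 ; 2 | 17 ; 3 | 25 ; 5 | 25

Pairs (a,b) with same genre, a.plays < b.plays, a.id < b.id.
genre groups: blues:{3,5,23,25} metal:{2,14,16,17} pop:{6}
Ordered by (a.id, b.id); first 5.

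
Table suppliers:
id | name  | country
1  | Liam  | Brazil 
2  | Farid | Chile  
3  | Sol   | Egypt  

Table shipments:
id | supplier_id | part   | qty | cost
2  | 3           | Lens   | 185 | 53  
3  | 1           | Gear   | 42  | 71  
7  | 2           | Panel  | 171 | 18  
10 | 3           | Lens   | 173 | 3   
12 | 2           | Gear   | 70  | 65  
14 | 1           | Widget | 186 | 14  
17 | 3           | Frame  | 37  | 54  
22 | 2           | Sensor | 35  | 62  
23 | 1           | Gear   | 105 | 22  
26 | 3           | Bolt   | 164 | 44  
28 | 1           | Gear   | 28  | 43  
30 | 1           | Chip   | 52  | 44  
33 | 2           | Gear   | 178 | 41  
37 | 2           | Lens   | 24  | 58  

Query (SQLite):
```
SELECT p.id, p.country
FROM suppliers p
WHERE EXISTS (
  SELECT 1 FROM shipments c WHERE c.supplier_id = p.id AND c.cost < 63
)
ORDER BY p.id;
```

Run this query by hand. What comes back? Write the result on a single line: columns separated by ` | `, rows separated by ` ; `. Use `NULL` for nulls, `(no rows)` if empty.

For each suppliers row, check whether any shipments with matching supplier_id has cost < 63.
Keep rows where that is true.

1 | Brazil ; 2 | Chile ; 3 | Egypt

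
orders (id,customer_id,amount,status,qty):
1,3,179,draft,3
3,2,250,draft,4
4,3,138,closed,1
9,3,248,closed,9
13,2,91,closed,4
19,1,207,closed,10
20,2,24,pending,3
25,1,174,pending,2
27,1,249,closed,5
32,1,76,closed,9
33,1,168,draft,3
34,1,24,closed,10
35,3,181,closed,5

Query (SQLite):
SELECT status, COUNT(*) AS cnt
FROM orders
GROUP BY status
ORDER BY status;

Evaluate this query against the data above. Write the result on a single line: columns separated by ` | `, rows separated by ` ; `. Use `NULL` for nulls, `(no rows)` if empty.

Partition orders by status; compute COUNT(*) within each group.
  closed: ids {4, 9, 13, 19, 27, 32, 34, 35} → COUNT(*)=8
  draft: ids {1, 3, 33} → COUNT(*)=3
  pending: ids {20, 25} → COUNT(*)=2

closed | 8 ; draft | 3 ; pending | 2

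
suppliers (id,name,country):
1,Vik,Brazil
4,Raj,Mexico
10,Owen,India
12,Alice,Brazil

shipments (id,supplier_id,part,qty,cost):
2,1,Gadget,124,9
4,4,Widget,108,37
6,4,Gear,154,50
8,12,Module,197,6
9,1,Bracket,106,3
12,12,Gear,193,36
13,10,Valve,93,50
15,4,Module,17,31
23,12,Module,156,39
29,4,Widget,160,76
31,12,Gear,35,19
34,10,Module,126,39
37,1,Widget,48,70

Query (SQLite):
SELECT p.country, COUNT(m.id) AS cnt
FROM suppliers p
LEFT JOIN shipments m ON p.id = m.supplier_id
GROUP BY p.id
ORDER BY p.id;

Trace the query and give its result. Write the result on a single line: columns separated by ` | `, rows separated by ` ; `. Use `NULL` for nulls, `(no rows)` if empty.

LEFT JOIN keeps every suppliers row; unmatched ones get NULL for shipments columns.
Group by suppliers.id and compute COUNT(m.id). COUNT(col) of an all-NULL group is 0.
  1: ids {2, 9, 37} → COUNT(m.id)=3
  4: ids {4, 6, 15, 29} → COUNT(m.id)=4
  10: ids {13, 34} → COUNT(m.id)=2
  12: ids {8, 12, 23, 31} → COUNT(m.id)=4

Brazil | 3 ; Mexico | 4 ; India | 2 ; Brazil | 4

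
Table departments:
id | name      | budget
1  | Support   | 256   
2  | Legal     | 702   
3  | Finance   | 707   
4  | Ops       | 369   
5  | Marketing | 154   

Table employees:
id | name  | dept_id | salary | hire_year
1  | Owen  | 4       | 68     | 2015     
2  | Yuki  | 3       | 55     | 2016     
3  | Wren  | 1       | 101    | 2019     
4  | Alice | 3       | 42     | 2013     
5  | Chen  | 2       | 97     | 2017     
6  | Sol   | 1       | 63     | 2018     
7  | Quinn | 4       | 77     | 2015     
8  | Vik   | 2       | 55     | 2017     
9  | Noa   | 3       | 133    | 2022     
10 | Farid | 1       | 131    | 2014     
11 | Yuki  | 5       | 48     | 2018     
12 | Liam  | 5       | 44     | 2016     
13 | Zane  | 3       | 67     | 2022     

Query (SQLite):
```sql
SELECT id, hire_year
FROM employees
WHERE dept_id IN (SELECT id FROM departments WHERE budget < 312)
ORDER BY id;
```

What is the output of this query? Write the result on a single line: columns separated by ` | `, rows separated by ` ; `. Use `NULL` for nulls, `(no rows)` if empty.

3 | 2019 ; 6 | 2018 ; 10 | 2014 ; 11 | 2018 ; 12 | 2016

Inner query: departments.id where budget < 312.
Outer: keep employees rows whose dept_id is in that set.
Inner query → {1, 5}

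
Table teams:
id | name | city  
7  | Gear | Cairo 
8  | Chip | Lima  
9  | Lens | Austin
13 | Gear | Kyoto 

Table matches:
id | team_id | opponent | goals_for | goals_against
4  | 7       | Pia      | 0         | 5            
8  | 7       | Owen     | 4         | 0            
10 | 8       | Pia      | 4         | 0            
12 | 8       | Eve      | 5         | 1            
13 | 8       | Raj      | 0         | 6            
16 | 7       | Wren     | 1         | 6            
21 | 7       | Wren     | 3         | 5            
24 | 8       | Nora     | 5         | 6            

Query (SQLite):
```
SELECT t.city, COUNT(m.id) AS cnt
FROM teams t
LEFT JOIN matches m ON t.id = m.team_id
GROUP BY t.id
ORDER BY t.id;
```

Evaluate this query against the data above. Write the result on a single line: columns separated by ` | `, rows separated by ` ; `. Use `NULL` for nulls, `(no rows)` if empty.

LEFT JOIN keeps every teams row; unmatched ones get NULL for matches columns.
Group by teams.id and compute COUNT(m.id). COUNT(col) of an all-NULL group is 0.
  7: ids {4, 8, 16, 21} → COUNT(m.id)=4
  8: ids {10, 12, 13, 24} → COUNT(m.id)=4
  9: ids {—} → COUNT(m.id)=0
  13: ids {—} → COUNT(m.id)=0

Cairo | 4 ; Lima | 4 ; Austin | 0 ; Kyoto | 0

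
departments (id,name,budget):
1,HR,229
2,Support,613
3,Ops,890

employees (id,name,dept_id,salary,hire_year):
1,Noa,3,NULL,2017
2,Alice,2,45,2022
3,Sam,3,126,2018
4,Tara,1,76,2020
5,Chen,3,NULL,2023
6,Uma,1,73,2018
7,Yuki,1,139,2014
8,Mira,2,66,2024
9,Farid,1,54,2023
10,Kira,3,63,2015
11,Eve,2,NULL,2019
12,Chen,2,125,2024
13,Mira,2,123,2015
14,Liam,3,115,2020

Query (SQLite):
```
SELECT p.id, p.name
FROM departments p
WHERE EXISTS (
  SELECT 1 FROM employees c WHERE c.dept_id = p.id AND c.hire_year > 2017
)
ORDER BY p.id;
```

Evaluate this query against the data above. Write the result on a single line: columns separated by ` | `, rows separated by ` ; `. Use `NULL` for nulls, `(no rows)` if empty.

For each departments row, check whether any employees with matching dept_id has hire_year > 2017.
Keep rows where that is true.

1 | HR ; 2 | Support ; 3 | Ops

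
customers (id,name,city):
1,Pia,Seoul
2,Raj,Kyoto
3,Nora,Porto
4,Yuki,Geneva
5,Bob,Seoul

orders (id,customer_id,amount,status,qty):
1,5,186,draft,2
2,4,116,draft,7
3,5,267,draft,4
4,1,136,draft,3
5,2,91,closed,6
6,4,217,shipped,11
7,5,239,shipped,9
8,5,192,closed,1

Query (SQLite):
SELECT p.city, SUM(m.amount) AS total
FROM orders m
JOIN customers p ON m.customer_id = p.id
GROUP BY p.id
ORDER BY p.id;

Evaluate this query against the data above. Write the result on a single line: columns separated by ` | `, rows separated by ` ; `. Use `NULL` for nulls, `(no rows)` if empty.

Join each orders row to its customers via customer_id.
Group joined rows by customers.id; compute SUM(m.amount) per group.
  1: ids {4} → SUM(m.amount)=136
  2: ids {5} → SUM(m.amount)=91
  4: ids {2, 6} → SUM(m.amount)=333
  5: ids {1, 3, 7, 8} → SUM(m.amount)=884

Seoul | 136 ; Kyoto | 91 ; Geneva | 333 ; Seoul | 884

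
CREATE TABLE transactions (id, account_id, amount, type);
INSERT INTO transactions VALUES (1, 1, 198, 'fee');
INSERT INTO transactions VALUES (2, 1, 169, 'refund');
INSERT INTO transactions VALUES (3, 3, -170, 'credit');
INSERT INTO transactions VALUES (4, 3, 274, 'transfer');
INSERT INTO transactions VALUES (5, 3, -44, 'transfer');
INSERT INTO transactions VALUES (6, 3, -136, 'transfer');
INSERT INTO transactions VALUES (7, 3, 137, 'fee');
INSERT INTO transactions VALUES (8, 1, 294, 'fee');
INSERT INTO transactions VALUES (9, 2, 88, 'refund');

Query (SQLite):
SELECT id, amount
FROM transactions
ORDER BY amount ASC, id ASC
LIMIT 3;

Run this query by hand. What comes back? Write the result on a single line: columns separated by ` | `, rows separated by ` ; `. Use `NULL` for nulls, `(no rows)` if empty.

3 | -170 ; 6 | -136 ; 5 | -44

Sort by amount asc, tiebreak id asc: (-170, id=3), (-136, id=6), (-44, id=5), (88, id=9), (137, id=7), (169, id=2) …. Take first 3.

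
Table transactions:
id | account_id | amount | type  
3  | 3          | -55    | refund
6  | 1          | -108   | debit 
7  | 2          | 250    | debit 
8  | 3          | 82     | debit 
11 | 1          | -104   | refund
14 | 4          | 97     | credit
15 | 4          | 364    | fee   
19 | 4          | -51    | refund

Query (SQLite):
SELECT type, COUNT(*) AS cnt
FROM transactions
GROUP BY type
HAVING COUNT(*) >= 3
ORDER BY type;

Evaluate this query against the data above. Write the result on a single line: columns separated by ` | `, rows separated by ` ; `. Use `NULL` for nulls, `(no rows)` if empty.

debit | 3 ; refund | 3

Partition transactions by type; compute COUNT(*) within each group.
HAVING: keep groups with count ≥ 3.
  credit: ids {14} → COUNT(*)=1
  debit: ids {6, 7, 8} → COUNT(*)=3
  fee: ids {15} → COUNT(*)=1
  refund: ids {3, 11, 19} → COUNT(*)=3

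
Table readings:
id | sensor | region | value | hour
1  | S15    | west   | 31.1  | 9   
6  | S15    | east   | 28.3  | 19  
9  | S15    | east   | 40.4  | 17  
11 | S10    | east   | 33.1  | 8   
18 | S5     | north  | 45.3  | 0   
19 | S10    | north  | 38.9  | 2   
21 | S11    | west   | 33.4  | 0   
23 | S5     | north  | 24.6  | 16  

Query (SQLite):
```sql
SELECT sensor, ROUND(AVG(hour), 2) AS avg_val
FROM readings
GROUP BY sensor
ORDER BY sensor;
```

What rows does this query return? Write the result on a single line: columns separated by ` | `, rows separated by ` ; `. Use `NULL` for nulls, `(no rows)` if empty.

S10 | 5 ; S11 | 0 ; S15 | 15 ; S5 | 8

Partition readings by sensor; compute ROUND(AVG(hour), 2) within each group.
  S10: ids {11, 19} → ROUND(AVG(hour), 2)=5
  S11: ids {21} → ROUND(AVG(hour), 2)=0
  S15: ids {1, 6, 9} → ROUND(AVG(hour), 2)=15
  S5: ids {18, 23} → ROUND(AVG(hour), 2)=8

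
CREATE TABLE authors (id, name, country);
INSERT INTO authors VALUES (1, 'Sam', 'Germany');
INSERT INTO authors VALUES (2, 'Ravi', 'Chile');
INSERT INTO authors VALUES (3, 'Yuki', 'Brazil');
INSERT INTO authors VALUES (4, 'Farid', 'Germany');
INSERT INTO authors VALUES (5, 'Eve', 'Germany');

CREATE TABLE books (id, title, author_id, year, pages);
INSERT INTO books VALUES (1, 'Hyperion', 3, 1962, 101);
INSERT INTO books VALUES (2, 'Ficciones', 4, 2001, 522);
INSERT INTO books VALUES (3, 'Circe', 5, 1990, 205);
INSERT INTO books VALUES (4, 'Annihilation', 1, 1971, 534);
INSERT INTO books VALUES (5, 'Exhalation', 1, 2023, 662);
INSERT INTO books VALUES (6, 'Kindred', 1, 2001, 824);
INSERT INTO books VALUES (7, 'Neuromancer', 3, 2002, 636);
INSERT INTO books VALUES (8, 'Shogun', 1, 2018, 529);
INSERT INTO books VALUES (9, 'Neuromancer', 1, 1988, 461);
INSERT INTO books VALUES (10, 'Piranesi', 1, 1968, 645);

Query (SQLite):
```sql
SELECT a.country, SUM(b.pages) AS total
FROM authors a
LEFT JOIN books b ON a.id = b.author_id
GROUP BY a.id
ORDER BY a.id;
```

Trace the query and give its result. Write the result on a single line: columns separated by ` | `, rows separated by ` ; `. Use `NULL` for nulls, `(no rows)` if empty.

LEFT JOIN keeps every authors row; unmatched ones get NULL for books columns.
Group by authors.id and compute SUM(b.pages). SUM over an all-NULL group is NULL.
  1: ids {4, 5, 6, 8, 9, 10} → SUM(b.pages)=3655
  2: ids {—} → SUM(b.pages)=NULL
  3: ids {1, 7} → SUM(b.pages)=737
  4: ids {2} → SUM(b.pages)=522
  5: ids {3} → SUM(b.pages)=205

Germany | 3655 ; Chile | NULL ; Brazil | 737 ; Germany | 522 ; Germany | 205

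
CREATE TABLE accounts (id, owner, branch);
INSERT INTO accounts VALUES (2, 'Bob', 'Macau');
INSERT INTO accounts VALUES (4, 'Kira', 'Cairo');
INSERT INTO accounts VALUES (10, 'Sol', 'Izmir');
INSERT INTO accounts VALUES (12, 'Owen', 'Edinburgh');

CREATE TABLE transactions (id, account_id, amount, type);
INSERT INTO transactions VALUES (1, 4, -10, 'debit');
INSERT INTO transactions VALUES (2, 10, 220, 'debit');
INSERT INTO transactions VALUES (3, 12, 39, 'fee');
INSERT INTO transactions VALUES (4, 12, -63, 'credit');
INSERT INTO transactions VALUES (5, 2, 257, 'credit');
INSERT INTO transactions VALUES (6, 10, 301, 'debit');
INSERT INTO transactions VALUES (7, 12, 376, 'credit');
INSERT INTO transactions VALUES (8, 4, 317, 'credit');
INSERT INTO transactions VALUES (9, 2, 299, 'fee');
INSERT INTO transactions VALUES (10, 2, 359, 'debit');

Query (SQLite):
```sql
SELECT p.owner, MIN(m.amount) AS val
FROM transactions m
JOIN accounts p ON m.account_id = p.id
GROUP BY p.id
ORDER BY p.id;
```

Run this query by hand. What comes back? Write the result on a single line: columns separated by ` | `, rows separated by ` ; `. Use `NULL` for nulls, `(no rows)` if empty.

Join each transactions row to its accounts via account_id.
Group joined rows by accounts.id; compute MIN(m.amount) per group.
  2: ids {5, 9, 10} → MIN(m.amount)=257
  4: ids {1, 8} → MIN(m.amount)=-10
  10: ids {2, 6} → MIN(m.amount)=220
  12: ids {3, 4, 7} → MIN(m.amount)=-63

Bob | 257 ; Kira | -10 ; Sol | 220 ; Owen | -63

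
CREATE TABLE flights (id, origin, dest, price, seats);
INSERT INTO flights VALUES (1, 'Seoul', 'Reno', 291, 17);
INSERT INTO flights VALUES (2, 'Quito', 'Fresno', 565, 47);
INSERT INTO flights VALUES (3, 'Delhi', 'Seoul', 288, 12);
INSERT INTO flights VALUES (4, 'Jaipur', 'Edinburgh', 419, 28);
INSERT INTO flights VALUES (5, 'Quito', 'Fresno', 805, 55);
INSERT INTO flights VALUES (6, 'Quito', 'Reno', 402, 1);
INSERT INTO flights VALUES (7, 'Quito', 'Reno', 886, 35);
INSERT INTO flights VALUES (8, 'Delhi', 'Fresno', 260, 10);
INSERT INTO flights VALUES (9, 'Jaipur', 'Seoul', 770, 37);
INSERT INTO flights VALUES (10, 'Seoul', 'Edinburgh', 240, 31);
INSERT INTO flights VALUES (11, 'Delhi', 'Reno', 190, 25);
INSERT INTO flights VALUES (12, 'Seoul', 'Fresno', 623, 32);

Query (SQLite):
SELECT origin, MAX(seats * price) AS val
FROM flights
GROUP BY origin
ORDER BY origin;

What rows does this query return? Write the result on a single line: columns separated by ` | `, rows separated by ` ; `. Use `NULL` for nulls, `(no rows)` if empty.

For each row compute seats * price.
Group by origin; take MAX of the expression per group.
  Delhi: ids {3, 8, 11} → MAX(seats * price)=4750
  Jaipur: ids {4, 9} → MAX(seats * price)=28490
  Quito: ids {2, 5, 6, 7} → MAX(seats * price)=44275
  Seoul: ids {1, 10, 12} → MAX(seats * price)=19936

Delhi | 4750 ; Jaipur | 28490 ; Quito | 44275 ; Seoul | 19936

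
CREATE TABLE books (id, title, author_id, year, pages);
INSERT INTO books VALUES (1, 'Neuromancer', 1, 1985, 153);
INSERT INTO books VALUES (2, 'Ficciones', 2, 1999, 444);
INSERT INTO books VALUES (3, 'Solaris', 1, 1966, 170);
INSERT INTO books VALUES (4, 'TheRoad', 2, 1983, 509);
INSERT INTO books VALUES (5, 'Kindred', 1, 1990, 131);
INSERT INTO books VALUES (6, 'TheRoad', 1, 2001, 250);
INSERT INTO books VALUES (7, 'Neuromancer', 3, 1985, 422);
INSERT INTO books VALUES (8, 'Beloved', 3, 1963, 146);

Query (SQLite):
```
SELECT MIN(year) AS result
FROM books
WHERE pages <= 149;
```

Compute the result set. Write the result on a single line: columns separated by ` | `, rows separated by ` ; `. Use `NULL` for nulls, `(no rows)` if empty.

1963

Rows where pages <= 149 → year values: [1990, 1963].
MIN of non-NULL values = 1963.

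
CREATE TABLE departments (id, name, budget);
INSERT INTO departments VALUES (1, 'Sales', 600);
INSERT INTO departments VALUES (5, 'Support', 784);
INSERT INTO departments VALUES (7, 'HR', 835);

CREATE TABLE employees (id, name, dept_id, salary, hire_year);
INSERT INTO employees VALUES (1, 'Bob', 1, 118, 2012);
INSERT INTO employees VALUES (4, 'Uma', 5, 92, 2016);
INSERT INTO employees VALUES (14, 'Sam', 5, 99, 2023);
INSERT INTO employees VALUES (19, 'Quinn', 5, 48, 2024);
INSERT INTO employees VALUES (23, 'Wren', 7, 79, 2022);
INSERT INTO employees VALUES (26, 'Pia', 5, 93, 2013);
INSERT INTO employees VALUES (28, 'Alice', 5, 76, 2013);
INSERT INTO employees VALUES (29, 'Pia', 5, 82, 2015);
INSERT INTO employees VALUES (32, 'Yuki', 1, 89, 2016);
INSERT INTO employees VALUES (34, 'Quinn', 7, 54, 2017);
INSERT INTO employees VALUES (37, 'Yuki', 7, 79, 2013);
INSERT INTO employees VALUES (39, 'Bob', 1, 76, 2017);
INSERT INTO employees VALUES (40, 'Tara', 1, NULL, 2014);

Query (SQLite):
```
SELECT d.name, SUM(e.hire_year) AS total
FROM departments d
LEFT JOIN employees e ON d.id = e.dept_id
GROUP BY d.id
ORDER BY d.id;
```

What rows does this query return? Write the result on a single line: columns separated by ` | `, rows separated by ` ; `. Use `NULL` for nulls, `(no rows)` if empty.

Sales | 8059 ; Support | 12104 ; HR | 6052

LEFT JOIN keeps every departments row; unmatched ones get NULL for employees columns.
Group by departments.id and compute SUM(e.hire_year). SUM over an all-NULL group is NULL.
  1: ids {1, 32, 39, 40} → SUM(e.hire_year)=8059
  5: ids {4, 14, 19, 26, 28, 29} → SUM(e.hire_year)=12104
  7: ids {23, 34, 37} → SUM(e.hire_year)=6052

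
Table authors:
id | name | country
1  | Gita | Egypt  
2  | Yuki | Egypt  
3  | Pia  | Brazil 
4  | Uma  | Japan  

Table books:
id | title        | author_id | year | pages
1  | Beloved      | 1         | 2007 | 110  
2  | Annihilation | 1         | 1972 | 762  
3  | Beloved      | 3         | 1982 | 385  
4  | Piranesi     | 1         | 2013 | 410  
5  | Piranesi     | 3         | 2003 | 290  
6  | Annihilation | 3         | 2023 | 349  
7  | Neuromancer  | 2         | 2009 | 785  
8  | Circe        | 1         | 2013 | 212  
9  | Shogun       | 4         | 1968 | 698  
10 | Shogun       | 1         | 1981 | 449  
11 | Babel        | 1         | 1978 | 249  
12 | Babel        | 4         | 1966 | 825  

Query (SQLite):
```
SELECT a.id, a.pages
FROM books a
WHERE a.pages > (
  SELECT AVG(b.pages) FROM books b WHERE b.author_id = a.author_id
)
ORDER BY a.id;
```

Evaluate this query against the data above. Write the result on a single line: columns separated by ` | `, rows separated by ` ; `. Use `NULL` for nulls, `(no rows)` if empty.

For each books row a, compute AVG(pages) over rows sharing a.author_id.
Keep row a if a.pages > that per-group AVG.
  author_id=1: AVG(pages) = 365.333333
  author_id=2: AVG(pages) = 785.0
  author_id=3: AVG(pages) = 341.333333
  author_id=4: AVG(pages) = 761.5

2 | 762 ; 3 | 385 ; 4 | 410 ; 6 | 349 ; 10 | 449 ; 12 | 825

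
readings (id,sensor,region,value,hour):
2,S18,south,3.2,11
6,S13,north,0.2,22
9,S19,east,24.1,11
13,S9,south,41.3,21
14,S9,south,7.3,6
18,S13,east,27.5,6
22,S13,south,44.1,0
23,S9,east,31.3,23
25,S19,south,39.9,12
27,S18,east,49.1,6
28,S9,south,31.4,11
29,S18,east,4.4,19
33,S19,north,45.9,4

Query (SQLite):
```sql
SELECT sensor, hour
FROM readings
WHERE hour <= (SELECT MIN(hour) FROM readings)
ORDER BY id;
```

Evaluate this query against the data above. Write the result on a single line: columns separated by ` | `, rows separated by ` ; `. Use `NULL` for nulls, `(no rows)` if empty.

Scalar subquery: MIN(hour) over all readings rows = 0.
Keep rows where hour <= that value.

S13 | 0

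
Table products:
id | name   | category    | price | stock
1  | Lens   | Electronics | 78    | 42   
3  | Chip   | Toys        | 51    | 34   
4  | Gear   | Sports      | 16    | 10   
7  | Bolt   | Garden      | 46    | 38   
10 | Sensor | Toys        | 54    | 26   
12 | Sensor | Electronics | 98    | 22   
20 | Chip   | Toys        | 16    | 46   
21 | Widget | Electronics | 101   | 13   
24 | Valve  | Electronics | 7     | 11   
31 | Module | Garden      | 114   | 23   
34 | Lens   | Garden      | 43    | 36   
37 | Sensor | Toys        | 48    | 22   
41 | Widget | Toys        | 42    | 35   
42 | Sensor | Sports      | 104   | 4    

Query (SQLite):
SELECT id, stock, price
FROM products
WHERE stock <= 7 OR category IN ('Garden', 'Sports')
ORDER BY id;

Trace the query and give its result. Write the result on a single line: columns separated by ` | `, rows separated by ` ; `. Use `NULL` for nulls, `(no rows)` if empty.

4 | 10 | 16 ; 7 | 38 | 46 ; 31 | 23 | 114 ; 34 | 36 | 43 ; 42 | 4 | 104

stock <= 7: ids {42}
category IN ('Garden', 'Sports'): ids {4, 7, 31, 34, 42}
Combine with OR.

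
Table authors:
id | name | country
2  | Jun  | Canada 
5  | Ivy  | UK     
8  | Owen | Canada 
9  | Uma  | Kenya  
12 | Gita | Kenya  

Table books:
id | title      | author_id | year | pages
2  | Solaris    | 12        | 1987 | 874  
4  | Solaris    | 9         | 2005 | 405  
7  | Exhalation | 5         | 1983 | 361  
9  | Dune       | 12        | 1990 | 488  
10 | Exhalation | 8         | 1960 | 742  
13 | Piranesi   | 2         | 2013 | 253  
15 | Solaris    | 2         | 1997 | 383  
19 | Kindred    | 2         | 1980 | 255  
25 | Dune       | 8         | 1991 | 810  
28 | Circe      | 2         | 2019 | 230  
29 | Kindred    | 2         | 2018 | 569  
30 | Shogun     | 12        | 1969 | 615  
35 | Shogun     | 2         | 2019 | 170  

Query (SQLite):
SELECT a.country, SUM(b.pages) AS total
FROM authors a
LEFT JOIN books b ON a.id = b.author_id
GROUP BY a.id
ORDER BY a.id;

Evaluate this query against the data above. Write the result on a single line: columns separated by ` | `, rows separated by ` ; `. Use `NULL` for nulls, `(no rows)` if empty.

Canada | 1860 ; UK | 361 ; Canada | 1552 ; Kenya | 405 ; Kenya | 1977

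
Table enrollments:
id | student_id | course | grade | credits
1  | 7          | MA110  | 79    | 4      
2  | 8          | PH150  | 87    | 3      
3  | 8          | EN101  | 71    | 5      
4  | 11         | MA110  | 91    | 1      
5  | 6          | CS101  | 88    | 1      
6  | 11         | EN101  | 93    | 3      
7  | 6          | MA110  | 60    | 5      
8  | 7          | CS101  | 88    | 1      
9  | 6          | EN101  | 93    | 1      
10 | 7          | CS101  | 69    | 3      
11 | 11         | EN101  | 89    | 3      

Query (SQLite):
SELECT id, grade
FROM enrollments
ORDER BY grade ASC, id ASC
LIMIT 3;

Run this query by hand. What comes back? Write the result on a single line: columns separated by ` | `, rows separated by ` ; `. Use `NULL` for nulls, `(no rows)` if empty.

Sort by grade asc, tiebreak id asc: (60, id=7), (69, id=10), (71, id=3), (79, id=1), (87, id=2), (88, id=5) …. Take first 3.

7 | 60 ; 10 | 69 ; 3 | 71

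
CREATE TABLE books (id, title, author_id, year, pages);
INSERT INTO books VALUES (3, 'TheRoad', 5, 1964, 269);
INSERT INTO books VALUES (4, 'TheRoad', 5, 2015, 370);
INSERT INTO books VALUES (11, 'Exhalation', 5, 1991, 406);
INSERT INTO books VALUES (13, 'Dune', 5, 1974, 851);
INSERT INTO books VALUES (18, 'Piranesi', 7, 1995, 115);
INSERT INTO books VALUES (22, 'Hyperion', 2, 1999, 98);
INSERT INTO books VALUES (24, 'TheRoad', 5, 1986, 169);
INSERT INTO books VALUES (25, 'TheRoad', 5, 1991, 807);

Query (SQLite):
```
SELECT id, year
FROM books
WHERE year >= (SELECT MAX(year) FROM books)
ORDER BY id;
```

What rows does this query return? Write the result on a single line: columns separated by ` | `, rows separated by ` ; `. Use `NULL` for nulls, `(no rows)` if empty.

Scalar subquery: MAX(year) over all books rows = 2015.
Keep rows where year >= that value.

4 | 2015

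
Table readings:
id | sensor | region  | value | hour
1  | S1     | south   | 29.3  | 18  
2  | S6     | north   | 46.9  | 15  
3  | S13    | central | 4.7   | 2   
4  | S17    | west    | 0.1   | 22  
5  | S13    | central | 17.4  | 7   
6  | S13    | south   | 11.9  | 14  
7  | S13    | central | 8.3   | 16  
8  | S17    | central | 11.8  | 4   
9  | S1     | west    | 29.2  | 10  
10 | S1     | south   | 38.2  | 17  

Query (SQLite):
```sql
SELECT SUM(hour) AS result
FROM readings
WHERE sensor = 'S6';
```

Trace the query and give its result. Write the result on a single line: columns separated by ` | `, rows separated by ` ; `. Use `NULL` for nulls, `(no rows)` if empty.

Rows where sensor='S6' → hour values: [15].
SUM of non-NULL values = 15.

15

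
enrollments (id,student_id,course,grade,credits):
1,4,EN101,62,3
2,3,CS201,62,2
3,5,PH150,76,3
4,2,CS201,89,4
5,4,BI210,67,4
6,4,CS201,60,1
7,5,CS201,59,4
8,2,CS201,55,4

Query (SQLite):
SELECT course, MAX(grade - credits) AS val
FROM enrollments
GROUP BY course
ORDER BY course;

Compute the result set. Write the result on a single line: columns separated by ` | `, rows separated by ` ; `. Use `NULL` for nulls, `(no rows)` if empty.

For each row compute grade - credits.
Group by course; take MAX of the expression per group.
  BI210: ids {5} → MAX(grade - credits)=63
  CS201: ids {2, 4, 6, 7, 8} → MAX(grade - credits)=85
  EN101: ids {1} → MAX(grade - credits)=59
  PH150: ids {3} → MAX(grade - credits)=73

BI210 | 63 ; CS201 | 85 ; EN101 | 59 ; PH150 | 73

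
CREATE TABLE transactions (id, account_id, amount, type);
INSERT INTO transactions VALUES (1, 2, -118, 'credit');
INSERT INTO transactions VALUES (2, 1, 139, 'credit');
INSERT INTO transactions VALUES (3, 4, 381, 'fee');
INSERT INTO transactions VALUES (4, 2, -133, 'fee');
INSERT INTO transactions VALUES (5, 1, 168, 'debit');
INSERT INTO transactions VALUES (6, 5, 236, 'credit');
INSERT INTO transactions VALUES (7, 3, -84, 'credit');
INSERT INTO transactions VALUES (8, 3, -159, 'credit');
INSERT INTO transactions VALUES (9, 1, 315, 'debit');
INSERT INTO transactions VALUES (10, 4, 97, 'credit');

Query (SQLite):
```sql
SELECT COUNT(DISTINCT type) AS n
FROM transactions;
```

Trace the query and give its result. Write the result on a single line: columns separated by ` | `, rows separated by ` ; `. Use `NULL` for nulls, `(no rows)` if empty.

3

Count distinct non-NULL type values.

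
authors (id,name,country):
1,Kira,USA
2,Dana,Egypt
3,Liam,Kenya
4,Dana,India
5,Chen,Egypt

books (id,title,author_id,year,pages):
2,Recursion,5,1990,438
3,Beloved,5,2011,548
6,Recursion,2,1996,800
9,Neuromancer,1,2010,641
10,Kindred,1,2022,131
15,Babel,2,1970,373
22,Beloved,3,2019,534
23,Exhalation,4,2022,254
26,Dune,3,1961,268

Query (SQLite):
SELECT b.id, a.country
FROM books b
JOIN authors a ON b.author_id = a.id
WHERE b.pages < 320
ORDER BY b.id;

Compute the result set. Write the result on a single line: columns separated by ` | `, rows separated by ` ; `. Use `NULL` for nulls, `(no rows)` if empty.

Each books row matches the authors row where author_id = authors.id.
Then keep rows with b.pages < 320.

10 | USA ; 23 | India ; 26 | Kenya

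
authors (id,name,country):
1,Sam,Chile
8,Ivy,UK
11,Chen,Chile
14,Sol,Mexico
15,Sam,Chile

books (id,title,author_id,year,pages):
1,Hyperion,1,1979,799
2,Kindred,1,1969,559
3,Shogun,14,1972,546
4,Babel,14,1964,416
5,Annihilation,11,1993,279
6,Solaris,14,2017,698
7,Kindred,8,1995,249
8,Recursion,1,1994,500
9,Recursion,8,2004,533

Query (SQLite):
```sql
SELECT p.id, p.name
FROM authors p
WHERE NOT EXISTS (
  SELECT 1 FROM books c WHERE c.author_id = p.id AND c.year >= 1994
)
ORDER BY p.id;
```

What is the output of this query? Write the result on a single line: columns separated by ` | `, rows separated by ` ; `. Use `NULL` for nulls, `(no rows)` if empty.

11 | Chen ; 15 | Sam

For each authors row, check whether any books with matching author_id has year >= 1994.
Keep rows where that is false.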